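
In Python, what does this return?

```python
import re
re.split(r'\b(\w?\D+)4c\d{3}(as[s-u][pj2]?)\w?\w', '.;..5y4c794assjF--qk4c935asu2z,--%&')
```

['.;..', '5y', 'assj', '', '--qk', 'asu2', ',--%&']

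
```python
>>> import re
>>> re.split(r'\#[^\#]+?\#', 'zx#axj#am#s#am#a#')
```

['zx', 'am', 'am', '']

Splitting on the pattern gives 4 pieces.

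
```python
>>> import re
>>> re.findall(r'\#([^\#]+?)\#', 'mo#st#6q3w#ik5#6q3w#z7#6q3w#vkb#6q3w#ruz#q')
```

['st', 'ik5', 'z7', 'vkb', 'ruz']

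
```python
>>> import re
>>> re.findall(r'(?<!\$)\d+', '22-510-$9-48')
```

['22', '510', '48']

`(?!…)`/`(?<!…)` only lets a position through if the neighbouring text does NOT match; no characters are consumed.
Scanning left to right: at [0:2] → '22'; at [3:6] → '510'; at [10:12] → '48'.
Since nothing is captured, `findall` lists the 3 matched substrings directly.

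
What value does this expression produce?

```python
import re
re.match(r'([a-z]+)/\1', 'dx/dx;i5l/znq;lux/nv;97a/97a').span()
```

(0, 5)

`\1` is not a pattern — it's the concrete string captured by group 1, re-applied verbatim.
With `match`, the pattern is implicitly anchored at the beginning.
The match spans [0:5] → 'dx/dx'.
Captured: group 1 = 'dx'.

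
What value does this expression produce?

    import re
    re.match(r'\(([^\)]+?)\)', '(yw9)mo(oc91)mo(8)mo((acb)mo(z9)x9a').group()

'(yw9)'

`re.match` only tries the pattern at the start of the string.
The match spans [0:5] → '(yw9)'.
Captured: group 1 = 'yw9'.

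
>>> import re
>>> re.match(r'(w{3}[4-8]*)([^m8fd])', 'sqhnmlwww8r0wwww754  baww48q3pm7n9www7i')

Pattern: exactly 3 of the literal 'w', then zero or more of a character in [4-8] (captured); then any character except [m8fd] (captured).
`re.match` won't scan ahead — the pattern has to work from the very first character.
Here position 0 doesn't satisfy it, so the call returns None.

None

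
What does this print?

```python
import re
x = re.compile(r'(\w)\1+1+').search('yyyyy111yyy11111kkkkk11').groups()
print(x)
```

The match spans [0:8] → 'yyyyy111'.
Captured: group 1 = 'y'.

('y',)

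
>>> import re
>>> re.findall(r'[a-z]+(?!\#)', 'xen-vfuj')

['xen', 'vfuj']

`(?!…)`/`(?<!…)` only lets a position through if the neighbouring text does NOT match; no characters are consumed.
Scanning left to right: at [0:3] → 'xen'; at [4:8] → 'vfuj'.
`findall` yields the raw match text (2 of them) because the pattern has no groups.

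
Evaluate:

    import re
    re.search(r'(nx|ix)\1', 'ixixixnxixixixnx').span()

(0, 4)

A backreference is literal: `\1` must see the identical characters the first group matched.
Unlike `match`, `search` isn't anchored — it looks for the pattern anywhere in the string.
The match spans [0:4] → 'ixix'.
Captured: group 1 = 'ix'.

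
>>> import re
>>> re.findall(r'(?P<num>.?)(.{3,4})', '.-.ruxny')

[('.', '-.ru'), ('', 'xny')]

This matches optionally any character (captured as 'num'); then 3 to 4 of any character (captured).
Scanning left to right: at [0:5] match '.-.ru', groups = ('.', '-.ru'); at [5:8] match 'xny', groups = ('', 'xny').
2 groups means each result is a tuple of 2 captured strings — 2 here.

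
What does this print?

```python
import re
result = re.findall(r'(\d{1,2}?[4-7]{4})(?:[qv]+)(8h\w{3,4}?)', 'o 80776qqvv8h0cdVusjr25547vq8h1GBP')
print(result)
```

A non-greedy quantifier consumes as few characters as it can — just enough that the remainder of the pattern still matches from where it stops; whatever follows it matches normally.
With 2 capturing groups, `findall` returns a 2-tuple per match.

[('25547', '8h1GB')]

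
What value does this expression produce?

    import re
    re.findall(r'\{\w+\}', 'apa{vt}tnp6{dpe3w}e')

['{vt}', '{dpe3w}']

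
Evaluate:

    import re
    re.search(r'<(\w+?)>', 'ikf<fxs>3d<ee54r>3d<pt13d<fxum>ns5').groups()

`search` walks the string left to right and returns the first match it finds.
The match spans [3:8] → '<fxs>'.
Captured: group 1 = 'fxs'.

('fxs',)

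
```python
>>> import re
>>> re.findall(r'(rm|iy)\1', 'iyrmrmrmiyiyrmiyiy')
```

`\1` has to match the exact text group 1 already captured.
One capturing group, so `findall` returns just the captured substring from each match — 3 in all.

['rm', 'iy', 'iy']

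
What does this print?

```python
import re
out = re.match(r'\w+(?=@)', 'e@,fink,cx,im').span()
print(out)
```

The `(?=…)`/`(?<=…)` assertion just peeks at neighbouring text; it doesn't advance the match position.
With `match`, the pattern is implicitly anchored at the beginning.
The match spans [0:1] → 'e'.

(0, 1)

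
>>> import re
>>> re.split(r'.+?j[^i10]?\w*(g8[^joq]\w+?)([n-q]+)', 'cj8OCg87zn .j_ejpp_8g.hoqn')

The pattern matches one or more of any character (lazy), then a literal 'j'; then optionally any character except [i10], then zero or more of a word character; then the literal 'g8', then any character except [joq], then one or more of a word character (lazy) (captured); then one or more of a character in [n-q] (captured).
Matches to split on: at [0:10] → 'cj8OCg87zn'.
With a capturing group present, the delimiter's captured portion is kept in the result list.

['', 'g87z', 'n', ' .j_ejpp_8g.hoqn']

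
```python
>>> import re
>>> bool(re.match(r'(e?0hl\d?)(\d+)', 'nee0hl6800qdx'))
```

False

Pattern: optionally a literal 'e', then the literal '0hl', then optionally a digit (captured); then one or more of a digit (captured).
`match` is anchored at position 0; if the pattern doesn't fit there, it returns None.
Here the string doesn't start with a match, so the call returns None, and `bool(None)` is False.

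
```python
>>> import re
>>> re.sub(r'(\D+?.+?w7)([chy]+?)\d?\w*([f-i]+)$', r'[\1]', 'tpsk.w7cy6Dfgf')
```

Each match is replaced using the text its own group 1 captured.

'[tpsk.w7]'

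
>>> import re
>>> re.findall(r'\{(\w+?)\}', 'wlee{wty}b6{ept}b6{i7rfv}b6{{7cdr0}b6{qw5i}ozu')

['wty', 'ept', 'i7rfv', '7cdr0', 'qw5i']

`findall` collects group 1 from each match (5 total).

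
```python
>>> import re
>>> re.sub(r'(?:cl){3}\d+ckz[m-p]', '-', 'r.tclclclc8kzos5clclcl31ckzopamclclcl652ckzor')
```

'r.tclclclc8kzos5-pam-r'

The pattern matches the literal 'cl' repeated 3 times, then one or more of a digit; then the literal 'ckz', then a character in [m-p].
Matches: at [16:28] → 'clclcl31ckzo'; at [31:44] → 'clclcl652ckzo'.
`sub` substitutes '-' at each match site.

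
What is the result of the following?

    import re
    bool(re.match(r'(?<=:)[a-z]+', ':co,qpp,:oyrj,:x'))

False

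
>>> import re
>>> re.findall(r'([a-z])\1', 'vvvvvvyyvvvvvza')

['v', 'v', 'v', 'y', 'v', 'v']

`\1` has to match the exact text group 1 already captured.
Walking the string: at [0:2] match 'vv', group 1 = 'v'; at [2:4] match 'vv', group 1 = 'v'; at [4:6] match 'vv', group 1 = 'v'; at [6:8] match 'yy', group 1 = 'y'; at [8:10] match 'vv', group 1 = 'v'; ….
With a single group, `findall` returns only what that group captured — 6 items.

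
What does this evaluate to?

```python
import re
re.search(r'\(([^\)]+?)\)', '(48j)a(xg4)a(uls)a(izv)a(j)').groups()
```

Unlike `match`, `search` isn't anchored — it looks for the pattern anywhere in the string.
The match spans [0:5] → '(48j)'.
Captured: group 1 = '48j'.

('48j',)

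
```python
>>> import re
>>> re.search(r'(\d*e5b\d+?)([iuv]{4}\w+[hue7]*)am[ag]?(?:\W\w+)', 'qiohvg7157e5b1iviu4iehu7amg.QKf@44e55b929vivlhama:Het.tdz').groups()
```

('7157e5b1', 'iviu4iehu7')

This matches zero or more of a digit, then the literal 'e5b', then one or more of a digit (lazy) (captured); then exactly 4 of one of [iuv], then one or more of a word character, then zero or more of one of [hue7] (captured); then the literal 'am', then optionally one of [ag]; then a non-word character, then one or more of a word character (non-capturing group).
`re.search` scans for the first position where the pattern succeeds.
The match spans [6:31] → '7157e5b1iviu4iehu7amg.QKf'.
Captured: group 1 = '7157e5b1', group 2 = 'iviu4iehu7'.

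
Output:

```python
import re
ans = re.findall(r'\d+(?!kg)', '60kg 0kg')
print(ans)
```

['6']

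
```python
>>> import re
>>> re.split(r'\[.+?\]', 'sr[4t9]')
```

Splitting on the pattern gives 2 pieces.

['sr', '']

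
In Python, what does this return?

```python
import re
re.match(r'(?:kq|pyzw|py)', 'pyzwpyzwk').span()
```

Alternation tries branches left to right and keeps the first one that lets the overall match succeed at that position.
`re.match` only tries the pattern at the start of the string.
The match spans [0:4] → 'pyzw'.

(0, 4)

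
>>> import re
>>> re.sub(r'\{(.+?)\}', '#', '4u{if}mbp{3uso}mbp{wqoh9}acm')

'4u#mbp#mbp#acm'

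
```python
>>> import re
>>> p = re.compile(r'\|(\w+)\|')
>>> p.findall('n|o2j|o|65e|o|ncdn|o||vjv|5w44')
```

['o2j', '65e', 'ncdn', 'vjv']

One capturing group, so `findall` returns just the captured substring from each match — 4 in all.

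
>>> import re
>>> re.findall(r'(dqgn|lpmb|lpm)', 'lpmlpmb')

['lpm', 'lpmb']

`|` is ordered: at each position the engine commits to the first alternative that works.
`findall` collects group 1 from each match (2 total).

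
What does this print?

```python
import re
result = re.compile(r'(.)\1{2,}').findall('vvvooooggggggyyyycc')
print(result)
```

['v', 'o', 'g', 'y']

`\1` is not a pattern — it's the concrete string captured by group 1, re-applied verbatim.
With a single group, `findall` returns only what that group captured — 4 items.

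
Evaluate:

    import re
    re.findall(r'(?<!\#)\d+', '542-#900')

['542', '00']

The negative lookahead/lookbehind blocks any match where the forbidden context is present.
Scanning left to right: at [0:3] → '542'; at [6:8] → '00'.
Since nothing is captured, `findall` lists the 2 matched substrings directly.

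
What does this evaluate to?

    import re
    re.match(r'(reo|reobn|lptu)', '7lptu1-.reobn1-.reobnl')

None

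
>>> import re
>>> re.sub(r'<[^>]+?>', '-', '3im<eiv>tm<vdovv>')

Every occurrence is swapped for '-'.

'3im-tm-'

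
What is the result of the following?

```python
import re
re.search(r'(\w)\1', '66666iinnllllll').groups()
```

`\1` is not a pattern — it's the concrete string captured by group 1, re-applied verbatim.
Unlike `match`, `search` isn't anchored — it looks for the pattern anywhere in the string.
The match spans [0:2] → '66'.
Captured: group 1 = '6'.

('6',)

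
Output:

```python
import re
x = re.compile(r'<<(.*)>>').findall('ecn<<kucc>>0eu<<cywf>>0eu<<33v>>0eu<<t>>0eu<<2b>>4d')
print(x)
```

['kucc>>0eu<<cywf>>0eu<<33v>>0eu<<t>>0eu<<2b']

Matches: at [3:49] match '<<kucc>>0eu<<cywf>>0eu<<33v>>0eu<<t>>0eu<<2b>>', group 1 = 'kucc>>0eu<<cywf>>0eu<<33v>>0eu<<t>>0eu<<2b'.
With a single group, `findall` returns only what that group captured — 1 item.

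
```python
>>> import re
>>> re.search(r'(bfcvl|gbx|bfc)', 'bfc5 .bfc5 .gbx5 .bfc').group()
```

'bfc'

The match spans [0:3] → 'bfc'.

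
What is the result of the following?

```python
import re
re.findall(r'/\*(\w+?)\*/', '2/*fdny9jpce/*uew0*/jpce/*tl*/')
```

One capturing group, so `findall` returns just the captured substring from each match — 2 in all.

['uew0', 'tl']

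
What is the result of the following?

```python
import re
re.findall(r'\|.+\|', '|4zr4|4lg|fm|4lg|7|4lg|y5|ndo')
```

['|4zr4|4lg|fm|4lg|7|4lg|y5|']

`findall` yields the raw match text (1 of them) because the pattern has no groups.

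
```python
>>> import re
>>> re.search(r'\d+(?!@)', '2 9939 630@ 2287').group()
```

'2'

A negative assertion filters positions out without eating any characters.
The match spans [0:1] → '2'.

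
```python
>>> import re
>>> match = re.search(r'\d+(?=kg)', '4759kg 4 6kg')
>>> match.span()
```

(0, 4)

Because the assertion is zero-width, the text it checks is not consumed and won't appear in the result.
Unlike `match`, `search` isn't anchored — it looks for the pattern anywhere in the string.
The match spans [0:4] → '4759'.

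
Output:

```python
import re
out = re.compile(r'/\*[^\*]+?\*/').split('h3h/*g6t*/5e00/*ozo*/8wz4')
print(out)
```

['h3h', '5e00', '8wz4']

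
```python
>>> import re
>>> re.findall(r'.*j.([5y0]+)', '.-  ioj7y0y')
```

['y0y']

Pattern: zero or more of any character, then a literal 'j'; then any character; then one or more of one of [5y0] (captured).
Scanning left to right: at [0:11] match '.-  ioj7y0y', group 1 = 'y0y'.
Because there's exactly one group, `findall` drops the full match and keeps group 1 from the one hit.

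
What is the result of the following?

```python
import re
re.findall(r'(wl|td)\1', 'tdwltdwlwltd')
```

`\1` has to match the exact text group 1 already captured.
Walking the string: at [6:10] match 'wlwl', group 1 = 'wl'.
One capturing group, so `findall` returns just the captured substring from the one match — 1 in all.

['wl']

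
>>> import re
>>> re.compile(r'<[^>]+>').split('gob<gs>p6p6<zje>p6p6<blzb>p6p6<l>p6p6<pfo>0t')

The string is cut at each match, leaving 6 pieces.

['gob', 'p6p6', 'p6p6', 'p6p6', 'p6p6', '0t']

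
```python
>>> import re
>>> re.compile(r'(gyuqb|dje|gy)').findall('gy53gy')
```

['gy', 'gy']

Walking the string: at [0:2] match 'gy', group 1 = 'gy'; at [4:6] match 'gy', group 1 = 'gy'.
Because there's exactly one group, `findall` drops the full match and keeps group 1 from each hit.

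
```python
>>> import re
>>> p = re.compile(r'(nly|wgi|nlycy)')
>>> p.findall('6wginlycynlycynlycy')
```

['wgi', 'nly', 'nly', 'nly']

Alternation isn't longest-match — the leftmost alternative that fits at this position is chosen.
Scanning left to right: at [1:4] match 'wgi', group 1 = 'wgi'; at [4:7] match 'nly', group 1 = 'nly'; at [9:12] match 'nly', group 1 = 'nly'; at [14:17] match 'nly', group 1 = 'nly'.
With a single group, `findall` returns only what that group captured — 4 items.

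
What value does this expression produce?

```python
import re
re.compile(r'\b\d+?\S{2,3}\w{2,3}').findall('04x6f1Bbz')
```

Pattern: a word boundary (`\b`, zero-width); then one or more of a digit (lazy); then 2 to 3 of a non-whitespace character, then 2 to 3 of a word character.
Matches: at [0:7] → '04x6f1B'.
No capturing groups, so `findall` returns the 1 full match string.

['04x6f1B']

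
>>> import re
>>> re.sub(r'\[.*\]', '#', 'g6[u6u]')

Matches: at [2:7] → '[u6u]'.
`sub` substitutes '#' at each match site.

'g6#'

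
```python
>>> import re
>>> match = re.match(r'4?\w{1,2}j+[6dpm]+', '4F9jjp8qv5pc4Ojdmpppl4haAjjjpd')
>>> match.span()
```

(0, 6)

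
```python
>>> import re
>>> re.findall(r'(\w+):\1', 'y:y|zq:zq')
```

After group 1 captures some text, `\1` only succeeds where that same text appears again.
Scanning left to right: at [0:3] match 'y:y', group 1 = 'y'; at [4:9] match 'zq:zq', group 1 = 'zq'.
`findall` collects group 1 from each match (2 total).

['y', 'zq']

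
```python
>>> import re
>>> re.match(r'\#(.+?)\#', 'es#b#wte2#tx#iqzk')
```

None

`re.match` only tries the pattern at the start of the string.
Here the pattern fails at index 0, so the call returns None.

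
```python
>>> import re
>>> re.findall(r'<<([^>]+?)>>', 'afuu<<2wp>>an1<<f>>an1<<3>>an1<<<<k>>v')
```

Walking the string: at [4:11] match '<<2wp>>', group 1 = '2wp'; at [14:19] match '<<f>>', group 1 = 'f'; at [22:27] match '<<3>>', group 1 = '3'; at [30:37] match '<<<<k>>', group 1 = '<<k'.
One capturing group, so `findall` returns just the captured substring from each match — 4 in all.

['2wp', 'f', '3', '<<k']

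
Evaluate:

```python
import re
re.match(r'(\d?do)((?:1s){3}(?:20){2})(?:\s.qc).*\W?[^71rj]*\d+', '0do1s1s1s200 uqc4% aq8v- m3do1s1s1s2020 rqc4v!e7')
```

This matches optionally a digit, then the literal 'do' (captured); then the literal '1s' repeated 3 times, then the literal '20' repeated 2 times (captured); then whitespace, then any character, then the literal 'qc' (non-capturing group); then zero or more of any character, then optionally a non-word character; then zero or more of any character except [71rj], then one or more of a digit.
`match` is anchored at position 0; if the pattern doesn't fit there, it returns None.
Here the pattern fails at index 0, so the call returns None.

None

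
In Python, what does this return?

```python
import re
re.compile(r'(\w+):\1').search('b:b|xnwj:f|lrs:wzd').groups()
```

('b',)

The match spans [0:3] → 'b:b'.
Captured: group 1 = 'b'.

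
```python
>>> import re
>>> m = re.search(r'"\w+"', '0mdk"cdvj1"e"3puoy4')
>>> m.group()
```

The match spans [4:11] → '"cdvj1"'.

'"cdvj1"'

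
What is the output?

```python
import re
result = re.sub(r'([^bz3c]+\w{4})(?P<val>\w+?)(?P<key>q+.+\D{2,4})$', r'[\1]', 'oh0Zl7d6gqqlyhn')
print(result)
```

This matches one or more of any character except [bz3c], then exactly 4 of a word character (captured); then one or more of a word character (lazy) (captured as 'val'); then one or more of a literal 'q', then one or more of any character, then 2 to 4 of a non-digit (captured as 'key'); then anchored at the end.
Each match is replaced using the text its own group 1 captured.

[oh0Zl7d6g]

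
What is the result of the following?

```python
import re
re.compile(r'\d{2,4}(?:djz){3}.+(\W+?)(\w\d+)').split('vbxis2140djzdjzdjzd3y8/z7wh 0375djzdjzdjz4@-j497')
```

Pattern: 2 to 4 of a digit, then the literal 'djz' repeated 3 times; then one or more of any character; then one or more of a non-word character (lazy) (captured); then a word character, then one or more of a digit (captured).
Matches to split on: at [5:48] → '2140djzdjzdjzd3y8/z7wh 0375djzdjzdjz4@-j497'.
Because the pattern has a capturing group, `split` also inserts each captured text between the pieces.

['vbxis', '-', 'j497', '']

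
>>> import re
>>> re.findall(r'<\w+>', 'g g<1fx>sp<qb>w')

Matches: at [3:8] → '<1fx>'; at [10:14] → '<qb>'.
`findall` yields the raw match text (2 of them) because the pattern has no groups.

['<1fx>', '<qb>']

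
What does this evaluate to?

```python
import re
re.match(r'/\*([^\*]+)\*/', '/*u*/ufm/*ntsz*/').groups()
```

('u',)

The match spans [0:5] → '/*u*/'.
Captured: group 1 = 'u'.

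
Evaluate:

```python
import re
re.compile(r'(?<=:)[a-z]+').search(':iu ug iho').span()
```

(1, 3)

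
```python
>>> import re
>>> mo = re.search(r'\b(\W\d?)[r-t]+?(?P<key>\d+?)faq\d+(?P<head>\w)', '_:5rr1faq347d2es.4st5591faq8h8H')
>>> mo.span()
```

The match spans [1:13] → ':5rr1faq347d'.

(1, 13)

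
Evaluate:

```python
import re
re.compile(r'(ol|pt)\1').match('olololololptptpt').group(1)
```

'ol'

The match spans [0:4] → 'olol'.
Captured: group 1 = 'ol'.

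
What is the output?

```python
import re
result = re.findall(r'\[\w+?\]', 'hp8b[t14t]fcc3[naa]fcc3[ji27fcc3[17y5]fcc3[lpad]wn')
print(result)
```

['[t14t]', '[naa]', '[17y5]', '[lpad]']

Matches: at [4:10] → '[t14t]'; at [14:19] → '[naa]'; at [32:38] → '[17y5]'; at [42:48] → '[lpad]'.
Since nothing is captured, `findall` lists the 4 matched substrings directly.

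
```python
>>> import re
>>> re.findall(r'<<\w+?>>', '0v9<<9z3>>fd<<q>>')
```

Walking the string: at [3:10] → '<<9z3>>'; at [12:17] → '<<q>>'.
Since nothing is captured, `findall` lists the 2 matched substrings directly.

['<<9z3>>', '<<q>>']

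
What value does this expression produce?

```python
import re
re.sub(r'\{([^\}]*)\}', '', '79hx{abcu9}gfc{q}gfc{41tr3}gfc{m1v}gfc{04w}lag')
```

'79hxgfcgfcgfcgfclag'

Matches: at [4:11] → '{abcu9}'; at [14:17] → '{q}'; at [20:27] → '{41tr3}'; at [30:35] → '{m1v}'; at [38:43] → '{04w}'.
`sub` substitutes '' at each match site.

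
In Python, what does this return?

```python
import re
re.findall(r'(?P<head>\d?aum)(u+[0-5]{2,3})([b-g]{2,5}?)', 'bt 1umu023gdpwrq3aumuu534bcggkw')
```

A non-greedy quantifier consumes as few characters as it can — just enough that the remainder of the pattern still matches from where it stops; whatever follows it matches normally.
`findall` packs the 3 group values into a tuple for every match.

[('3aum', 'uu534', 'bc')]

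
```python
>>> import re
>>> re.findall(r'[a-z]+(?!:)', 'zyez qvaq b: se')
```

['zyez', 'qvaq', 'se']

The negative lookahead/lookbehind blocks any match where the forbidden context is present.
Matches: at [0:4] → 'zyez'; at [5:9] → 'qvaq'; at [13:15] → 'se'.
Since nothing is captured, `findall` lists the 3 matched substrings directly.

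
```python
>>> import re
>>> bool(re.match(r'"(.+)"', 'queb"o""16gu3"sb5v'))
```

`re.match` won't scan ahead — the pattern has to work from the very first character.
Here position 0 doesn't satisfy it, so the call returns None, and `bool(None)` is False.

False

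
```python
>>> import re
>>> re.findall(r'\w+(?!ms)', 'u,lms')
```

['u', 'lms']

The negative lookaround is zero-width — it rules out positions where the adjacent text would match, without consuming anything.
Matches: at [0:1] → 'u'; at [2:5] → 'lms'.
Since nothing is captured, `findall` lists the 2 matched substrings directly.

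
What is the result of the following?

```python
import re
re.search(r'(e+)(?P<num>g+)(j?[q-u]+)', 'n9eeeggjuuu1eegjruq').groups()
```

Pattern: one or more of a literal 'e' (captured); then one or more of a literal 'g' (captured as 'num'); then optionally the literal 'j', then one or more of a character in [q-u] (captured).
`search` walks the string left to right and returns the first match it finds.
The match spans [2:11] → 'eeeggjuuu'.
Captured: group 1 = 'eee', group 2 = 'gg', group 3 = 'juuu'.

('eee', 'gg', 'juuu')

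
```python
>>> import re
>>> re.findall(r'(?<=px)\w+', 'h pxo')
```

The positive lookaround only admits positions where the adjacent text matches; those characters stay outside the span.
Matches: at [4:5] → 'o'.
No capturing groups, so `findall` returns the 1 full match string.

['o']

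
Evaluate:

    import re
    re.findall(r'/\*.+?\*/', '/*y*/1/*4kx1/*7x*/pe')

With the lazy modifier that quantifier settles for the fewest repetitions that let the rest of the pattern succeed (the atoms after it are unaffected and can still be greedy).
With no groups in the pattern, `findall` gives back each whole match — 2 here.

['/*y*/', '/*4kx1/*7x*/']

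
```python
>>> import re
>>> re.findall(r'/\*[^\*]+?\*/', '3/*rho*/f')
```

`findall` yields the raw match text (1 of them) because the pattern has no groups.

['/*rho*/']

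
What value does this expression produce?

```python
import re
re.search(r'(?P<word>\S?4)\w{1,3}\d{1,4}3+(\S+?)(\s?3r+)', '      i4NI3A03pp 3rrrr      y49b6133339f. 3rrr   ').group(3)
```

This matches optionally a non-whitespace character, then the literal '4' (captured as 'word'); then 1 to 3 of a word character, then 1 to 4 of a digit, then one or more of a literal '3'; then one or more of a non-whitespace character (lazy) (captured); then optionally whitespace, then a literal '3', then one or more of a literal 'r' (captured).
`re.search` tries every starting position until one works.
The match spans [28:46] → 'y49b6133339f. 3rrr'.
Captured: group 1 = 'y4', group 2 = '9f.', group 3 = ' 3rrr'.

' 3rrr'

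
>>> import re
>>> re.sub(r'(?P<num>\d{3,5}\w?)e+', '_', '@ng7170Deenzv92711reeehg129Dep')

'@ng_nzv_hg_p'

Every occurrence is swapped for '_'.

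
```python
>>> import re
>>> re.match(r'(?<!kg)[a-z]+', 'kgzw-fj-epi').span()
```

(0, 4)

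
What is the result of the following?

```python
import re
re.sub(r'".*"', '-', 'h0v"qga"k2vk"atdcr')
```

'h0v-atdcr'

Matches: at [3:13] → '"qga"k2vk"'.
`sub` substitutes '-' at each match site.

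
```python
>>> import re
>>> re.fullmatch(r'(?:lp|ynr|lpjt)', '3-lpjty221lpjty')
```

For `fullmatch`, every character of the input must be accounted for by the pattern.
Here the string isn't matched end-to-end, so the call returns None.

None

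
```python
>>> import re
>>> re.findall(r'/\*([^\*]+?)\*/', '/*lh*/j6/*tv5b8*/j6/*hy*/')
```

['lh', 'tv5b8', 'hy']

Walking the string: at [0:6] match '/*lh*/', group 1 = 'lh'; at [8:17] match '/*tv5b8*/', group 1 = 'tv5b8'; at [19:25] match '/*hy*/', group 1 = 'hy'.
One capturing group, so `findall` returns just the captured substring from each match — 3 in all.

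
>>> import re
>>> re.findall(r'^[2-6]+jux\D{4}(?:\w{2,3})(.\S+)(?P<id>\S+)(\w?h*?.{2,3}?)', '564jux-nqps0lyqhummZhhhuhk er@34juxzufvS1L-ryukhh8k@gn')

[('yqhummZhhhuh', 'k', ' e')]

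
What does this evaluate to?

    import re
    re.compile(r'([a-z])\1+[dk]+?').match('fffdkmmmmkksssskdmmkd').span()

(0, 4)

A backreference is literal: `\1` must see the identical characters the first group matched.
`match` is anchored at position 0; if the pattern doesn't fit there, it returns None.
The match spans [0:4] → 'fffd'.
Captured: group 1 = 'f'.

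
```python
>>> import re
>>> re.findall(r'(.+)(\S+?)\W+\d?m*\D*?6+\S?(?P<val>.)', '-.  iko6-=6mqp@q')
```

[('-.  iko6', '-', 'q')]

With 3 capturing groups, `findall` returns a 3-tuple per match.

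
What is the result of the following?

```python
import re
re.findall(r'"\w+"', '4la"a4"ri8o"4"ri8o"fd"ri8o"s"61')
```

With no groups in the pattern, `findall` gives back each whole match — 4 here.

['"a4"', '"4"', '"fd"', '"s"']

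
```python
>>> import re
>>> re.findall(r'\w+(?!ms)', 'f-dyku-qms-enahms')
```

A negative assertion filters positions out without eating any characters.
Walking the string: at [0:1] → 'f'; at [2:6] → 'dyku'; at [7:10] → 'qms'; at [11:17] → 'enahms'.
Since nothing is captured, `findall` lists the 4 matched substrings directly.

['f', 'dyku', 'qms', 'enahms']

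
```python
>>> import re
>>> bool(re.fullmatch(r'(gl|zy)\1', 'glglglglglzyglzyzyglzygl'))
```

False

`re.fullmatch` is like wrapping the pattern in `^…$` (in single-line mode).
Here the pattern can't cover the whole string, so the call returns None, and `bool(None)` is False.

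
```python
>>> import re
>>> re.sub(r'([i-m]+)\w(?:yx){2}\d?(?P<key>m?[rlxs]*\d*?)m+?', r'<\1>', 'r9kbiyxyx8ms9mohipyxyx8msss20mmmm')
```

'r9kbiyxyx8ms9moh<i>mmm'

The pattern matches one or more of a character in [i-m] (captured); then a word character, then the literal 'yx' repeated 2 times, then optionally a digit; then optionally the literal 'm', then zero or more of one of [rlxs], then zero or more of a digit (lazy) (captured as 'key'); then one or more of a literal 'm' (lazy).
Matches: at [16:30] → 'ipyxyx8msss20m'.
Each match is replaced using the text its own group 1 captured.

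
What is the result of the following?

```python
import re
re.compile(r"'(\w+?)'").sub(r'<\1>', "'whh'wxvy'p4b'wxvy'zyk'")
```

'<whh>wxvy<p4b>wxvy<zyk>'

Each match is replaced using the text its own group 1 captured.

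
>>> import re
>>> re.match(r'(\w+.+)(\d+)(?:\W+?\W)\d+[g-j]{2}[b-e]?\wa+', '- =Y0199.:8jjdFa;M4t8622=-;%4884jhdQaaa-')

None

This matches one or more of a word character, then one or more of any character (captured); then one or more of a digit (captured); then one or more of a non-word character (lazy), then a non-word character (non-capturing group); then one or more of a digit, then exactly 2 of a character in [g-j]; then optionally a character in [b-e], then a word character, then one or more of a literal 'a'.
`re.match` won't scan ahead — the pattern has to work from the very first character.
Here the string doesn't start with a match, so the call returns None.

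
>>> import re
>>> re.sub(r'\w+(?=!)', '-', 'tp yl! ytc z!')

'tp -! ytc -!'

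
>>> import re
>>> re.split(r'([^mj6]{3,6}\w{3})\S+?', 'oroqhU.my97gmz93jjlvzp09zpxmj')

This matches 3 to 6 of any character except [mj6], then exactly 3 of a word character (captured); then one or more of a non-whitespace character (lazy).
A non-greedy quantifier consumes as few characters as it can — just enough that the remainder of the pattern still matches from where it stops; whatever follows it matches normally.
Matches to split on: at [0:7] → 'oroqhU.'; at [8:16] → 'y97gmz93'; at [18:28] → 'lvzp09zpxm'.
The group in the pattern means `split` returns the separators' captures alongside the pieces.

['', 'oroqhU', 'm', 'y97gmz9', 'jj', 'lvzp09zpx', 'j']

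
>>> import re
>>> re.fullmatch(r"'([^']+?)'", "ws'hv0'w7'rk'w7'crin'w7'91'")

None

`re.fullmatch` requires the pattern to consume the entire string.
Here the pattern can't cover the whole string, so the call returns None.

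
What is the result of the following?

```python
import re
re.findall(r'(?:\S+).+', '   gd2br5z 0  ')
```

The pattern matches one or more of a non-whitespace character (non-capturing group); then one or more of any character.
Matches: at [3:14] → 'gd2br5z 0  '.
`findall` yields the raw match text (1 of them) because the pattern has no groups.

['gd2br5z 0  ']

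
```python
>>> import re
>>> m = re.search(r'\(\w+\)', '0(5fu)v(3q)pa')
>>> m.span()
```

The match spans [1:6] → '(5fu)'.

(1, 6)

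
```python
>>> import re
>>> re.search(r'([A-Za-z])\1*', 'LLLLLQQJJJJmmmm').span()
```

After group 1 captures some text, `\1` only succeeds where that same text appears again.
`search` walks the string left to right and returns the first match it finds.
The match spans [0:5] → 'LLLLL'.
Captured: group 1 = 'L'.

(0, 5)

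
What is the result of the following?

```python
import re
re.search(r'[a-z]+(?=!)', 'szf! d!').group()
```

The `(?=…)`/`(?<=…)` assertion just peeks at neighbouring text; it doesn't advance the match position.
`re.search` scans for the first position where the pattern succeeds.
The match spans [0:3] → 'szf'.

'szf'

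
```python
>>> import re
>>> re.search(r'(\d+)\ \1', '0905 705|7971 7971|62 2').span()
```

The backreference `\1` re-matches whatever the first group consumed, character for character.
`re.search` scans for the first position where the pattern succeeds.
The match spans [9:18] → '7971 7971'.
Captured: group 1 = '7971'.

(9, 18)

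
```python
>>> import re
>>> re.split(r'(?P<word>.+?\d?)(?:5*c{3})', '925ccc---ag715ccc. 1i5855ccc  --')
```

['', '92', '', '---ag71', '', '. 1i58', '  --']

Pattern: one or more of any character (lazy), then optionally a digit (captured as 'word'); then zero or more of a literal '5', then exactly 3 of a literal 'c' (non-capturing group).
Lazy quantifiers expand one character at a time until the remainder of the pattern can match.
Matches to split on: at [0:6] → '925ccc'; at [6:17] → '---ag715ccc'; at [17:28] → '. 1i5855ccc'.
`re.split` interleaves the captured-group text with the surrounding fragments.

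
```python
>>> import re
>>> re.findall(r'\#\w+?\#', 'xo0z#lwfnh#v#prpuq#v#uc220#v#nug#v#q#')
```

['#lwfnh#', '#prpuq#', '#uc220#', '#nug#', '#q#']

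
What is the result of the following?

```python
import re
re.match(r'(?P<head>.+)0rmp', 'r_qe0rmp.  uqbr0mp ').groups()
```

This matches one or more of any character (captured as 'head'); then the literal '0r', then the literal 'mp'.
With `match`, the pattern is implicitly anchored at the beginning.
The match spans [0:8] → 'r_qe0rmp'.
Captured: group 1 = 'r_qe'.

('r_qe',)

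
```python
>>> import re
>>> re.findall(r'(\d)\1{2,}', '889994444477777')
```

['9', '4', '7']

A backreference is literal: `\1` must see the identical characters the first group matched.
Walking the string: at [2:5] match '999', group 1 = '9'; at [5:10] match '44444', group 1 = '4'; at [10:15] match '77777', group 1 = '7'.
With a single group, `findall` returns only what that group captured — 3 items.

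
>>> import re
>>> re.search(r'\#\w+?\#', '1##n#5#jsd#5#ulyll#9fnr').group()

'#n#'

The match spans [2:5] → '#n#'.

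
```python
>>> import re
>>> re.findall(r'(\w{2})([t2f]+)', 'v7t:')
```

Pattern: exactly 2 of a word character (captured); then one or more of one of [t2f] (captured).
Scanning left to right: at [0:3] match 'v7t', groups = ('v7', 't').
2 groups means the one result is a tuple of 2 captured strings — 1 here.

[('v7', 't')]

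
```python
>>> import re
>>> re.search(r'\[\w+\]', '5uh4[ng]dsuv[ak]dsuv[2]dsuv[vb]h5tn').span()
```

(4, 8)

The match spans [4:8] → '[ng]'.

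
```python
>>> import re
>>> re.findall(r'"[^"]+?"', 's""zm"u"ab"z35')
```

['"zm"', '"ab"']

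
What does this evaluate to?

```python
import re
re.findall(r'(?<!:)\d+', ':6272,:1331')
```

A negative assertion filters positions out without eating any characters.
`findall` yields the raw match text (2 of them) because the pattern has no groups.

['272', '331']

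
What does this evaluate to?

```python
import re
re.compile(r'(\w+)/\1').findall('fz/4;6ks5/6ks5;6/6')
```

`\1` has to match the exact text group 1 already captured.
`findall` collects group 1 from each match (2 total).

['6ks5', '6']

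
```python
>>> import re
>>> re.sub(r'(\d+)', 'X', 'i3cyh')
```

Every occurrence is swapped for 'X'.

'iXcyh'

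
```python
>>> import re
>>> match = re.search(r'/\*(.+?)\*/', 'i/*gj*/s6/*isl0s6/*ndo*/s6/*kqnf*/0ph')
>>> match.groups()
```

A non-greedy quantifier consumes as few characters as it can — just enough that the remainder of the pattern still matches from where it stops; whatever follows it matches normally.
`search` walks the string left to right and returns the first match it finds.
The match spans [1:7] → '/*gj*/'.
Captured: group 1 = 'gj'.

('gj',)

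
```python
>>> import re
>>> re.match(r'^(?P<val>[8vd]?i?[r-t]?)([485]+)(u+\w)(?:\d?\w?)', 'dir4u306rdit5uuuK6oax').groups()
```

This matches anchored at the start of the string; then optionally one of [8vd], then optionally a literal 'i', then optionally a character in [r-t] (captured as 'val'); then one or more of one of [485] (captured); then one or more of the literal 'u', then a word character (captured); then optionally a digit, then optionally a word character (non-capturing group).
With `match`, the pattern is implicitly anchored at the beginning.
The match spans [0:8] → 'dir4u306'.
Captured: group 1 = 'dir', group 2 = '4', group 3 = 'u3'.

('dir', '4', 'u3')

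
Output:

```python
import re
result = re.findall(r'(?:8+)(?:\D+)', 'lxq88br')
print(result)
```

['88br']

Pattern: one or more of a literal '8' (non-capturing group); then one or more of a non-digit (non-capturing group).
Matches: at [3:7] → '88br'.
No capturing groups, so `findall` returns the 1 full match string.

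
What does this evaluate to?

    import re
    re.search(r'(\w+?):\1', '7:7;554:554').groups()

After group 1 captures some text, `\1` only succeeds where that same text appears again.
`search` walks the string left to right and returns the first match it finds.
The match spans [0:3] → '7:7'.
Captured: group 1 = '7'.

('7',)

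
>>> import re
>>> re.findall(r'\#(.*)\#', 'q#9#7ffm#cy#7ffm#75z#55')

`findall` collects group 1 from the one match (1 total).

['9#7ffm#cy#7ffm#75z']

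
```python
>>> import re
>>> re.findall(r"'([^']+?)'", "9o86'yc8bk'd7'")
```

['yc8bk']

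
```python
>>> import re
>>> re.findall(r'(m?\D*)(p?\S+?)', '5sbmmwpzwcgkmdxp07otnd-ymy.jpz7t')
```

This matches optionally the literal 'm', then zero or more of a non-digit (captured); then optionally the literal 'p', then one or more of a non-whitespace character (lazy) (captured).
A `+?`/`*?`/`{m,n}?` starts at its minimum and grows only as far as needed for what follows to match.
Matches: at [0:1] match '5', groups = ('', '5'); at [1:17] match 'sbmmwpzwcgkmdxp0', groups = ('sbmmwpzwcgkmdxp', '0'); at [17:18] match '7', groups = ('', '7'); at [18:31] match 'otnd-ymy.jpz7', groups = ('otnd-ymy.jpz', '7'); at [31:32] match 't', groups = ('', 't').
2 groups means each result is a tuple of 2 captured strings — 5 here.

[('', '5'), ('sbmmwpzwcgkmdxp', '0'), ('', '7'), ('otnd-ymy.jpz', '7'), ('', 't')]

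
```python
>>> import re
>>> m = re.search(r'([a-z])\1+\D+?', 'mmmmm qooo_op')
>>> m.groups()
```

The match spans [0:6] → 'mmmmm '.
Captured: group 1 = 'm'.

('m',)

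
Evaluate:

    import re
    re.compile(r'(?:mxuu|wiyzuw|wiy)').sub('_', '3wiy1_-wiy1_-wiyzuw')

Branches in `(...|...)` are attempted left-to-right; the first branch that allows the whole pattern to succeed is taken.
Every occurrence is swapped for '_'.

'3_1_-_1_-_'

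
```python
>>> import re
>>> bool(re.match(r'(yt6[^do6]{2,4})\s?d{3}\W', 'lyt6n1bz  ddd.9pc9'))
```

False

Pattern: the literal 'yt6', then 2 to 4 of any character except [do6] (captured); then optionally whitespace; then exactly 3 of a literal 'd', then a non-word character.
`match` is anchored at position 0; if the pattern doesn't fit there, it returns None.
Here the string doesn't start with a match, so the call returns None, and `bool(None)` is False.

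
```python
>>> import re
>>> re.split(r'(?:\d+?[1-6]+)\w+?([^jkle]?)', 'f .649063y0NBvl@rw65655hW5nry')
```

This matches one or more of a digit (lazy), then one or more of a character in [1-6] (non-capturing group); then one or more of a word character (lazy); then optionally any character except [jkle] (captured).
The `?` after the quantifier makes it lazy — it takes as little as possible before letting the rest of the pattern try.
Matches to split on: at [3:7] → '6490'; at [7:11] → '63y0'; at [18:25] → '65655hW'.
With a capturing group present, the delimiter's captured portion is kept in the result list.

['f .', '0', '', '0', 'NBvl@rw', 'W', '5nry']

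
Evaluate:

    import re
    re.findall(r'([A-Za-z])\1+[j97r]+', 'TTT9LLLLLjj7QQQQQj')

['T', 'L', 'Q']

`\1` has to match the exact text group 1 already captured.
Because there's exactly one group, `findall` drops the full match and keeps group 1 from each hit.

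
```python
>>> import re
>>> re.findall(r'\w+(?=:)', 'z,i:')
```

['i']

The lookaround is zero-width — it requires the adjacent text to match without consuming it, so the asserted text isn't part of the match.
Matches: at [2:3] → 'i'.
No capturing groups, so `findall` returns the 1 full match string.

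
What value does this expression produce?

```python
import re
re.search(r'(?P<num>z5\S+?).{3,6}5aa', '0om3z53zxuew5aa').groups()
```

('z53',)

Pattern: the literal 'z5', then one or more of a non-whitespace character (lazy) (captured as 'num'); then 3 to 6 of any character, then the literal '5aa'.
A `+?`/`*?`/`{m,n}?` starts at its minimum and grows only as far as needed for what follows to match.
Unlike `match`, `search` isn't anchored — it looks for the pattern anywhere in the string.
The match spans [4:15] → 'z53zxuew5aa'.
Captured: group 1 = 'z53'.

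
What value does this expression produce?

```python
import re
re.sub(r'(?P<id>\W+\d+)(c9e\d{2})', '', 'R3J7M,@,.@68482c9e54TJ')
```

'R3J7MTJ'

Every occurrence is swapped for ''.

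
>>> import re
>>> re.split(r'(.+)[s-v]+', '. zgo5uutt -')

Pattern: one or more of any character (captured); then one or more of a character in [s-v].
With a capturing group present, the delimiter's captured portion is kept in the result list.

['', '. zgo5uut', ' -']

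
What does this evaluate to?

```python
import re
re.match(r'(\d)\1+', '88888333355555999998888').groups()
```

The backreference `\1` re-matches whatever the first group consumed, character for character.
`re.match` only tries the pattern at the start of the string.
The match spans [0:5] → '88888'.
Captured: group 1 = '8'.

('8',)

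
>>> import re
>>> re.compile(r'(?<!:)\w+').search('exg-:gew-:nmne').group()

'exg'

`(?!…)`/`(?<!…)` only lets a position through if the neighbouring text does NOT match; no characters are consumed.
The match spans [0:3] → 'exg'.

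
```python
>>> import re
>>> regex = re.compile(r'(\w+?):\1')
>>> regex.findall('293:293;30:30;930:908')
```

['293', '30']

The backreference `\1` re-matches whatever the first group consumed, character for character.
Walking the string: at [0:7] match '293:293', group 1 = '293'; at [8:13] match '30:30', group 1 = '30'.
`findall` collects group 1 from each match (2 total).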